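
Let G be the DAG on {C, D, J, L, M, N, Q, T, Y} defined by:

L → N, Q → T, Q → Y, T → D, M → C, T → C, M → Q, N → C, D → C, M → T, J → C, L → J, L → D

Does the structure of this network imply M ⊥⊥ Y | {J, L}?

6 paths connect M and Y; each must be blocked for d-separation to hold:
Path 1: M → T ← Q → Y
  T is a collider here and neither T nor any of its descendants is conditioned on, so the collider stays closed — the path is blocked at T.
Path 2: M → Q → Y
  Q is a chain and Q is not conditioned on — no node blocks this path, so it is active.
Path 3: M → C ← J ← L → D ← T ← Q → Y
  C is a collider here and neither C nor any of its descendants is conditioned on, so the collider stays closed — the path is blocked at C.
Path 4: M → C ← N ← L → D ← T ← Q → Y
  C is a collider here and neither C nor any of its descendants is conditioned on, so the collider stays closed — the path is blocked at C.
Path 5: M → C ← T ← Q → Y
  C is a collider here and neither C nor any of its descendants is conditioned on, so the collider stays closed — the path is blocked at C.
Path 6: M → C ← D ← T ← Q → Y
  C is a collider here and neither C nor any of its descendants is conditioned on, so the collider stays closed — the path is blocked at C.
Since the path M → Q → Y is active, M and Y are not d-separated given {J, L}.

No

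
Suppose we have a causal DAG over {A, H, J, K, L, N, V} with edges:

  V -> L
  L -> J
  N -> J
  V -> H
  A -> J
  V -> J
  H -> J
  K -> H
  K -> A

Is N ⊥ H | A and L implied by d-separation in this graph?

Yes

There are 4 undirected paths between N and H; checking each against the conditioning set {A, L}:
  1. N → J ← V → H — J:collider[blocks]; V:fork[open] ⇒ blocked
  2. N → J ← A ← K → H — J:collider[blocks]; A:chain[blocks]; K:fork[open] ⇒ blocked
  3. N → J ← H — J:collider[blocks] ⇒ blocked
  4. N → J ← L ← V → H — J:collider[blocks]; L:chain[blocks]; V:fork[open] ⇒ blocked
All paths are blocked; N ⊥ H | {A, L} holds.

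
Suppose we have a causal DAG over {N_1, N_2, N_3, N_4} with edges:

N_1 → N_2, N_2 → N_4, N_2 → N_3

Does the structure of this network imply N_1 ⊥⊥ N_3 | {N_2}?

The only undirected path from N_1 to N_3 is:
Path 1: N_1 → N_2 → N_3
  N_2 is a chain here and N_2 is conditioned on, so the path is blocked at N_2.
Every path is blocked, so N_1 and N_3 are d-separated given {N_2}.

Yes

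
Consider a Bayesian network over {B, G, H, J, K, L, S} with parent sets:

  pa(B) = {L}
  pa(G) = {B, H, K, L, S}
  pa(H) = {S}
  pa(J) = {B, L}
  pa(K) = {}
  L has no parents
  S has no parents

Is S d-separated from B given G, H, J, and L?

6 paths connect S and B; each must be blocked for d-separation to hold:
  1. S → G ← L → J ← B — G:collider[open]; L:fork[blocks]; J:collider[open] ⇒ blocked
  2. S → G ← L → B — G:collider[open]; L:fork[blocks] ⇒ blocked
  3. S → G ← B — G:collider[open] ⇒ active
  4. S → H → G ← L → J ← B — H:chain[blocks]; G:collider[open]; L:fork[blocks]; J:collider[open] ⇒ blocked
  5. S → H → G ← L → B — H:chain[blocks]; G:collider[open]; L:fork[blocks] ⇒ blocked
  6. S → H → G ← B — H:chain[blocks]; G:collider[open] ⇒ blocked
Because an active path exists, S and B are not d-separated.

No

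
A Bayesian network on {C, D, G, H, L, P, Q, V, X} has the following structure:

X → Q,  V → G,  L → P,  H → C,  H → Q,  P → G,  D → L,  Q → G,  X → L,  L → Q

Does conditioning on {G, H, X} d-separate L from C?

Enumerating the 3 paths from L to C and testing each for blocking by {G, H, X}:
  1. L → Q ← H → C — Q:collider[open]; H:fork[blocks] ⇒ blocked
  2. L ← X → Q ← H → C — X:fork[blocks]; Q:collider[open]; H:fork[blocks] ⇒ blocked
  3. L → P → G ← Q ← H → C — P:chain[open]; G:collider[open]; Q:chain[open]; H:fork[blocks] ⇒ blocked
All paths are blocked; L ⊥ C | {G, H, X} holds.

Yes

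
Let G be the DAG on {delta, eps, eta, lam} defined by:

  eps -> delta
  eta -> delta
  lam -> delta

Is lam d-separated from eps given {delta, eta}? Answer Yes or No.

No

Only one path connects lam and eps:
  1. lam → delta ← eps — delta:collider[open] ⇒ active
At least one path is unblocked, so d-separation fails.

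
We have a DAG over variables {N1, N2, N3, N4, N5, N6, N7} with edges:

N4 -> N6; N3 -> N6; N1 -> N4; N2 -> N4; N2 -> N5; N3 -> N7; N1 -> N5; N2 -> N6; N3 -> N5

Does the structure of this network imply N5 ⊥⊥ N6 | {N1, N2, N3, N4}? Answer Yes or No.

5 paths connect N5 and N6; each must be blocked for d-separation to hold:
Path 1: N5 ← N1 → N4 ← N2 → N6
  N1 is a fork here and N1 is conditioned on, so the path is blocked at N1.
Path 2: N5 ← N1 → N4 → N6
  N1 is a fork here and N1 is conditioned on, so the path is blocked at N1.
Path 3: N5 ← N2 → N6
  N2 is a fork here and N2 is conditioned on, so the path is blocked at N2.
Path 4: N5 ← N2 → N4 → N6
  N2 is a fork here and N2 is conditioned on, so the path is blocked at N2.
Path 5: N5 ← N3 → N6
  N3 is a fork here and N3 is conditioned on, so the path is blocked at N3.
Every path is blocked, so N5 and N6 are d-separated given {N1, N2, N3, N4}.

Yes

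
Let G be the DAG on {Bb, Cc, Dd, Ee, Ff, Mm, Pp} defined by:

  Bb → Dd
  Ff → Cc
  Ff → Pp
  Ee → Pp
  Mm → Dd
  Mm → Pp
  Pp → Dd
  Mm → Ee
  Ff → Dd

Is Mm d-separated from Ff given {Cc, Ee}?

6 paths connect Mm and Ff; each must be blocked for d-separation to hold:
  1. Mm → Ee → Pp → Dd ← Ff — Ee:chain[blocks]; Pp:chain[open]; Dd:collider[blocks] ⇒ blocked
  2. Mm → Ee → Pp ← Ff — Ee:chain[blocks]; Pp:collider[blocks] ⇒ blocked
  3. Mm → Pp → Dd ← Ff — Pp:chain[open]; Dd:collider[blocks] ⇒ blocked
  4. Mm → Pp ← Ff — Pp:collider[blocks] ⇒ blocked
  5. Mm → Dd ← Pp ← Ff — Dd:collider[blocks]; Pp:chain[open] ⇒ blocked
  6. Mm → Dd ← Ff — Dd:collider[blocks] ⇒ blocked
Since every path is blocked, d-separation holds.

Yes — Mm and Ff are d-separated given {Cc, Ee}.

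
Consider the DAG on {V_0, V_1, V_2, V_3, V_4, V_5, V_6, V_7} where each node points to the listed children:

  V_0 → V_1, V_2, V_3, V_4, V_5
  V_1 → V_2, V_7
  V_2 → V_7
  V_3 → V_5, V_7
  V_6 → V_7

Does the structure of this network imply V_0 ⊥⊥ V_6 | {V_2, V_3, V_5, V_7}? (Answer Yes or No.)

Enumerating the 6 paths from V_0 to V_6 and testing each for blocking by {V_2, V_3, V_5, V_7}:
Path 1: V_0 → V_2 ← V_1 → V_7 ← V_6
  V_2 is a collider and V_2 is conditioned on, which opens it; V_1 is a fork and V_1 is not conditioned on; V_7 is a collider and V_7 is conditioned on, which opens it — no node blocks this path, so it is active.
Path 2: V_0 → V_2 → V_7 ← V_6
  V_2 is a chain here and V_2 is conditioned on, so the path is blocked at V_2.
Path 3: V_0 → V_3 → V_7 ← V_6
  V_3 is a chain here and V_3 is conditioned on, so the path is blocked at V_3.
Path 4: V_0 → V_5 ← V_3 → V_7 ← V_6
  V_3 is a fork here and V_3 is conditioned on, so the path is blocked at V_3.
Path 5: V_0 → V_1 → V_2 → V_7 ← V_6
  V_2 is a chain here and V_2 is conditioned on, so the path is blocked at V_2.
Path 6: V_0 → V_1 → V_7 ← V_6
  V_1 is a chain and V_1 is not conditioned on; V_7 is a collider and V_7 is conditioned on, which opens it — no node blocks this path, so it is active.
At least one path is unblocked, so d-separation fails.

No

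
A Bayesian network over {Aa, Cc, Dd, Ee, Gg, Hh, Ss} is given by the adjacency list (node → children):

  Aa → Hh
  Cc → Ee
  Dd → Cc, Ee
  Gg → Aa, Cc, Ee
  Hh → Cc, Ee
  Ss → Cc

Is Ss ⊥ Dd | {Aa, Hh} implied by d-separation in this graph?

Enumerating the 6 paths from Ss to Dd and testing each for blocking by {Aa, Hh}:
  1. Ss → Cc ← Gg → Aa → Hh → Ee ← Dd — Cc:collider[blocks]; Gg:fork[open]; Aa:chain[blocks]; Hh:chain[blocks]; Ee:collider[blocks] ⇒ blocked
  2. Ss → Cc ← Gg → Ee ← Dd — Cc:collider[blocks]; Gg:fork[open]; Ee:collider[blocks] ⇒ blocked
  3. Ss → Cc → Ee ← Dd — Cc:chain[open]; Ee:collider[blocks] ⇒ blocked
  4. Ss → Cc ← Dd — Cc:collider[blocks] ⇒ blocked
  5. Ss → Cc ← Hh ← Aa ← Gg → Ee ← Dd — Cc:collider[blocks]; Hh:chain[blocks]; Aa:chain[blocks]; Gg:fork[open]; Ee:collider[blocks] ⇒ blocked
  6. Ss → Cc ← Hh → Ee ← Dd — Cc:collider[blocks]; Hh:fork[blocks]; Ee:collider[blocks] ⇒ blocked
Since every path is blocked, d-separation holds.

Yes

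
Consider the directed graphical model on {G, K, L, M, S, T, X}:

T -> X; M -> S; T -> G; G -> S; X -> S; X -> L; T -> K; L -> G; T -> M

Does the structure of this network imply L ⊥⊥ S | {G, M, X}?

Yes — L and S are d-separated given {G, M, X}.

6 paths connect L and S; each must be blocked for d-separation to hold:
Path 1: L → G ← T → X → S
  X is a chain here and X is conditioned on, so the path is blocked at X.
Path 2: L → G ← T → M → S
  M is a chain here and M is conditioned on, so the path is blocked at M.
Path 3: L → G → S
  G is a chain here and G is conditioned on, so the path is blocked at G.
Path 4: L ← X ← T → G → S
  X is a chain here and X is conditioned on, so the path is blocked at X.
Path 5: L ← X ← T → M → S
  X is a chain here and X is conditioned on, so the path is blocked at X.
Path 6: L ← X → S
  X is a fork here and X is conditioned on, so the path is blocked at X.
Every path is blocked, so L and S are d-separated given {G, M, X}.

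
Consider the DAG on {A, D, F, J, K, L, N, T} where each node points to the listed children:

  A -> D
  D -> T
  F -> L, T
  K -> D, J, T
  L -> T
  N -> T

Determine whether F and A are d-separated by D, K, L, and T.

4 paths connect F and A; each must be blocked for d-separation to hold:
Path 1: F → T ← K → D ← A
  K is a fork here and K is conditioned on, so the path is blocked at K.
Path 2: F → T ← D ← A
  D is a chain here and D is conditioned on, so the path is blocked at D.
Path 3: F → L → T ← K → D ← A
  L is a chain here and L is conditioned on, so the path is blocked at L.
Path 4: F → L → T ← D ← A
  L is a chain here and L is conditioned on, so the path is blocked at L.
All paths are blocked; F ⊥ A | {D, K, L, T} holds.

Yes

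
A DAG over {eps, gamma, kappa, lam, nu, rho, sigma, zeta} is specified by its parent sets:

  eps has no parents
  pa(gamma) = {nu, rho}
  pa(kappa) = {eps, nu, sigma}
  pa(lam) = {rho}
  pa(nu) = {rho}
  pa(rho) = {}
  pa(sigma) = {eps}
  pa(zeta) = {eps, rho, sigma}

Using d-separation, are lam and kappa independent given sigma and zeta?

No — lam and kappa are not d-separated given {sigma, zeta}.

We examine all 6 paths between lam and kappa:
Path 1: lam ← rho → gamma ← nu → kappa
  gamma is a collider here and neither gamma nor any of its descendants is conditioned on, so the collider stays closed — the path is blocked at gamma.
Path 2: lam ← rho → nu → kappa
  rho is a fork and rho is not conditioned on; nu is a chain and nu is not conditioned on — no node blocks this path, so it is active.
Path 3: lam ← rho → zeta ← sigma → kappa
  sigma is a fork here and sigma is conditioned on, so the path is blocked at sigma.
Path 4: lam ← rho → zeta ← sigma ← eps → kappa
  sigma is a chain here and sigma is conditioned on, so the path is blocked at sigma.
Path 5: lam ← rho → zeta ← eps → sigma → kappa
  sigma is a chain here and sigma is conditioned on, so the path is blocked at sigma.
Path 6: lam ← rho → zeta ← eps → kappa
  rho is a fork and rho is not conditioned on; zeta is a collider and zeta is conditioned on, which opens it; eps is a fork and eps is not conditioned on — no node blocks this path, so it is active.
At least one path is unblocked, so d-separation fails.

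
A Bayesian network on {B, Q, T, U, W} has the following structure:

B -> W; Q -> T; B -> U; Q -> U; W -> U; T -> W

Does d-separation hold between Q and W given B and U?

Enumerating the 3 paths from Q to W and testing each for blocking by {B, U}:
Path 1: Q → U ← B → W
  B is a fork here and B is conditioned on, so the path is blocked at B.
Path 2: Q → U ← W
  U is a collider and U is conditioned on, which opens it — no node blocks this path, so it is active.
Path 3: Q → T → W
  T is a chain and T is not conditioned on — no node blocks this path, so it is active.
Since the path Q → U ← W is active, Q and W are not d-separated given {B, U}.

No — Q and W are not d-separated given {B, U}.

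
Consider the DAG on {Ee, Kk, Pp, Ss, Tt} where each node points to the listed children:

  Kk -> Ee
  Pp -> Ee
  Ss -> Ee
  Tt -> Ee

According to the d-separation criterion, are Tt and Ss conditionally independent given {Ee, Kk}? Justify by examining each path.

No

There is one path between Tt and Ss:
Path 1: Tt → Ee ← Ss
  Ee is a collider and Ee is conditioned on, which opens it — no node blocks this path, so it is active.
Because an active path exists, Tt and Ss are not d-separated.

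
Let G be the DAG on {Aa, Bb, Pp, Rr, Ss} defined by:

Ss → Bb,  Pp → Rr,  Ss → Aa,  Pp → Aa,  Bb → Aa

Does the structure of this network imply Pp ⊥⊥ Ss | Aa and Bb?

We examine all 2 paths between Pp and Ss:
Path 1: Pp → Aa ← Bb ← Ss
  Bb is a chain here and Bb is conditioned on, so the path is blocked at Bb.
Path 2: Pp → Aa ← Ss
  Aa is a collider and Aa is conditioned on, which opens it — no node blocks this path, so it is active.
Since the path Pp → Aa ← Ss is active, Pp and Ss are not d-separated given {Aa, Bb}.

No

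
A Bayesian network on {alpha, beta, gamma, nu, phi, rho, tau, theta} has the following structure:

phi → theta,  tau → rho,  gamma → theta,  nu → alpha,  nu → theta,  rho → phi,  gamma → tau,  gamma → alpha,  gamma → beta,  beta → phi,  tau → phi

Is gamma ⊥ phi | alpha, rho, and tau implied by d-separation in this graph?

Enumerating the 5 paths from gamma to phi and testing each for blocking by {alpha, rho, tau}:
Path 1: gamma → tau → rho → phi
  tau is a chain here and tau is conditioned on, so the path is blocked at tau.
Path 2: gamma → tau → phi
  tau is a chain here and tau is conditioned on, so the path is blocked at tau.
Path 3: gamma → theta ← phi
  theta is a collider here and neither theta nor any of its descendants is conditioned on, so the collider stays closed — the path is blocked at theta.
Path 4: gamma → beta → phi
  beta is a chain and beta is not conditioned on — no node blocks this path, so it is active.
Path 5: gamma → alpha ← nu → theta ← phi
  theta is a collider here and neither theta nor any of its descendants is conditioned on, so the collider stays closed — the path is blocked at theta.
Because an active path exists, gamma and phi are not d-separated.

No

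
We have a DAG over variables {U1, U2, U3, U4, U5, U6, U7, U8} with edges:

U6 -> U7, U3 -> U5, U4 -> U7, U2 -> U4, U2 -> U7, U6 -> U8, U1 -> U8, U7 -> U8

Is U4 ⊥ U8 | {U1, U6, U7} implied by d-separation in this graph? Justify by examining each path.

Yes

There are 4 undirected paths between U4 and U8; checking each against the conditioning set {U1, U6, U7}:
  1. U4 → U7 ← U6 → U8 — U7:collider[open]; U6:fork[blocks] ⇒ blocked
  2. U4 → U7 → U8 — U7:chain[blocks] ⇒ blocked
  3. U4 ← U2 → U7 ← U6 → U8 — U2:fork[open]; U7:collider[open]; U6:fork[blocks] ⇒ blocked
  4. U4 ← U2 → U7 → U8 — U2:fork[open]; U7:chain[blocks] ⇒ blocked
All paths are blocked; U4 ⊥ U8 | {U1, U6, U7} holds.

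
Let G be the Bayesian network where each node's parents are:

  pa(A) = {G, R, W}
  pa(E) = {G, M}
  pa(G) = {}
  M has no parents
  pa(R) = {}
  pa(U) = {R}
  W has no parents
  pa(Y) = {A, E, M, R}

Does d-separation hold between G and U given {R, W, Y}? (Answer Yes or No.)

There are 6 undirected paths between G and U; checking each against the conditioning set {R, W, Y}:
Path 1: G → A → Y ← R → U
  R is a fork here and R is conditioned on, so the path is blocked at R.
Path 2: G → A ← R → U
  R is a fork here and R is conditioned on, so the path is blocked at R.
Path 3: G → E ← M → Y ← A ← R → U
  R is a fork here and R is conditioned on, so the path is blocked at R.
Path 4: G → E ← M → Y ← R → U
  R is a fork here and R is conditioned on, so the path is blocked at R.
Path 5: G → E → Y ← A ← R → U
  R is a fork here and R is conditioned on, so the path is blocked at R.
Path 6: G → E → Y ← R → U
  R is a fork here and R is conditioned on, so the path is blocked at R.
Since every path is blocked, d-separation holds.

Yes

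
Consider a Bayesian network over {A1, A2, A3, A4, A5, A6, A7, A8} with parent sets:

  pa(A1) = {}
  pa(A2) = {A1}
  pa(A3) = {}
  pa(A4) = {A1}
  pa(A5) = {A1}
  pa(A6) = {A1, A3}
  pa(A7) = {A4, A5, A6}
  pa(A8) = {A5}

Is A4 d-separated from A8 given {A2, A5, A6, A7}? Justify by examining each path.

We examine all 4 paths between A4 and A8:
Path 1: A4 → A7 ← A6 ← A1 → A5 → A8
  A6 is a chain here and A6 is conditioned on, so the path is blocked at A6.
Path 2: A4 → A7 ← A5 → A8
  A5 is a fork here and A5 is conditioned on, so the path is blocked at A5.
Path 3: A4 ← A1 → A6 → A7 ← A5 → A8
  A6 is a chain here and A6 is conditioned on, so the path is blocked at A6.
Path 4: A4 ← A1 → A5 → A8
  A5 is a chain here and A5 is conditioned on, so the path is blocked at A5.
Since every path is blocked, d-separation holds.

Yes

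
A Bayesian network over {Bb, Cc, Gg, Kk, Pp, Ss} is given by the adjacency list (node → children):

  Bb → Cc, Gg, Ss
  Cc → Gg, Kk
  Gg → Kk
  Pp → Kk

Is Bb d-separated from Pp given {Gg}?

Yes

There are 4 undirected paths between Bb and Pp; checking each against the conditioning set {Gg}:
  1. Bb → Gg → Kk ← Pp — Gg:chain[blocks]; Kk:collider[blocks] ⇒ blocked
  2. Bb → Gg ← Cc → Kk ← Pp — Gg:collider[open]; Cc:fork[open]; Kk:collider[blocks] ⇒ blocked
  3. Bb → Cc → Gg → Kk ← Pp — Cc:chain[open]; Gg:chain[blocks]; Kk:collider[blocks] ⇒ blocked
  4. Bb → Cc → Kk ← Pp — Cc:chain[open]; Kk:collider[blocks] ⇒ blocked
Since every path is blocked, d-separation holds.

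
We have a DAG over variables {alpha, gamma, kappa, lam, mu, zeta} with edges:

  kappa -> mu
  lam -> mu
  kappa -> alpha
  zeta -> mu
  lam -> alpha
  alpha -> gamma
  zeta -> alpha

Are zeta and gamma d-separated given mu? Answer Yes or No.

Enumerating the 3 paths from zeta to gamma and testing each for blocking by {mu}:
  1. zeta → alpha → gamma — alpha:chain[open] ⇒ active
  2. zeta → mu ← kappa → alpha → gamma — mu:collider[open]; kappa:fork[open]; alpha:chain[open] ⇒ active
  3. zeta → mu ← lam → alpha → gamma — mu:collider[open]; lam:fork[open]; alpha:chain[open] ⇒ active
At least one path is unblocked, so d-separation fails.

No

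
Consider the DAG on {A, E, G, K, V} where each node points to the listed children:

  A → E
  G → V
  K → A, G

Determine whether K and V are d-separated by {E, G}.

Only one path connects K and V:
Path 1: K → G → V
  G is a chain here and G is conditioned on, so the path is blocked at G.
Every path is blocked, so K and V are d-separated given {E, G}.

Yes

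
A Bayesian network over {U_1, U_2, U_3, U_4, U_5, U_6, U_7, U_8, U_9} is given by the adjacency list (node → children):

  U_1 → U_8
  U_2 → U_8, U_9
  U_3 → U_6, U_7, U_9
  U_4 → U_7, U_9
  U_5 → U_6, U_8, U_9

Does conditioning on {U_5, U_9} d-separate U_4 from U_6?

No — U_4 and U_6 are not d-separated given {U_5, U_9}.

Enumerating the 6 paths from U_4 to U_6 and testing each for blocking by {U_5, U_9}:
  1. U_4 → U_7 ← U_3 → U_6 — U_7:collider[blocks]; U_3:fork[open] ⇒ blocked
  2. U_4 → U_7 ← U_3 → U_9 ← U_2 → U_8 ← U_5 → U_6 — U_7:collider[blocks]; U_3:fork[open]; U_9:collider[open]; U_2:fork[open]; U_8:collider[blocks]; U_5:fork[blocks] ⇒ blocked
  3. U_4 → U_7 ← U_3 → U_9 ← U_5 → U_6 — U_7:collider[blocks]; U_3:fork[open]; U_9:collider[open]; U_5:fork[blocks] ⇒ blocked
  4. U_4 → U_9 ← U_2 → U_8 ← U_5 → U_6 — U_9:collider[open]; U_2:fork[open]; U_8:collider[blocks]; U_5:fork[blocks] ⇒ blocked
  5. U_4 → U_9 ← U_5 → U_6 — U_9:collider[open]; U_5:fork[blocks] ⇒ blocked
  6. U_4 → U_9 ← U_3 → U_6 — U_9:collider[open]; U_3:fork[open] ⇒ active
At least one path is unblocked, so d-separation fails.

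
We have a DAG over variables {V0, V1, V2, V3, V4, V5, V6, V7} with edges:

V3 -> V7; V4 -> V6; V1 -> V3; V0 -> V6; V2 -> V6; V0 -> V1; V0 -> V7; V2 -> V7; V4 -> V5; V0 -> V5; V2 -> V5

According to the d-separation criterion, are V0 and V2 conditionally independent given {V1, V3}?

6 paths connect V0 and V2; each must be blocked for d-separation to hold:
Path 1: V0 → V6 ← V2
  V6 is a collider here and neither V6 nor any of its descendants is conditioned on, so the collider stays closed — the path is blocked at V6.
Path 2: V0 → V6 ← V4 → V5 ← V2
  V6 is a collider here and neither V6 nor any of its descendants is conditioned on, so the collider stays closed — the path is blocked at V6.
Path 3: V0 → V5 ← V2
  V5 is a collider here and neither V5 nor any of its descendants is conditioned on, so the collider stays closed — the path is blocked at V5.
Path 4: V0 → V5 ← V4 → V6 ← V2
  V5 is a collider here and neither V5 nor any of its descendants is conditioned on, so the collider stays closed — the path is blocked at V5.
Path 5: V0 → V7 ← V2
  V7 is a collider here and neither V7 nor any of its descendants is conditioned on, so the collider stays closed — the path is blocked at V7.
Path 6: V0 → V1 → V3 → V7 ← V2
  V1 is a chain here and V1 is conditioned on, so the path is blocked at V1.
Since every path is blocked, d-separation holds.

Yes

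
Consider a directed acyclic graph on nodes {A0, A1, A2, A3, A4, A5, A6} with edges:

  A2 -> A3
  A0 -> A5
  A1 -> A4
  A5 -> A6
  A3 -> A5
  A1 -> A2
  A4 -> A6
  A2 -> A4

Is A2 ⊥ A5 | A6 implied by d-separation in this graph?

No

There are 3 undirected paths between A2 and A5; checking each against the conditioning set {A6}:
Path 1: A2 → A3 → A5
  A3 is a chain and A3 is not conditioned on — no node blocks this path, so it is active.
Path 2: A2 ← A1 → A4 → A6 ← A5
  A1 is a fork and A1 is not conditioned on; A4 is a chain and A4 is not conditioned on; A6 is a collider and A6 is conditioned on, which opens it — no node blocks this path, so it is active.
Path 3: A2 → A4 → A6 ← A5
  A4 is a chain and A4 is not conditioned on; A6 is a collider and A6 is conditioned on, which opens it — no node blocks this path, so it is active.
Because an active path exists, A2 and A5 are not d-separated.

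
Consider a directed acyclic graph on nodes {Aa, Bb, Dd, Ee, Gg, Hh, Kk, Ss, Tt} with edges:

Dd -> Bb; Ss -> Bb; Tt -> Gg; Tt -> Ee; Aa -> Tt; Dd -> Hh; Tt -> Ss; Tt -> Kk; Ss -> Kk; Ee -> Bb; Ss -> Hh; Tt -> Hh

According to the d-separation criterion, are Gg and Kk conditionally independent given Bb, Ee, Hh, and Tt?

There are 6 undirected paths between Gg and Kk; checking each against the conditioning set {Bb, Ee, Hh, Tt}:
Path 1: Gg ← Tt → Ee → Bb ← Dd → Hh ← Ss → Kk
  Tt is a fork here and Tt is conditioned on, so the path is blocked at Tt.
Path 2: Gg ← Tt → Ee → Bb ← Ss → Kk
  Tt is a fork here and Tt is conditioned on, so the path is blocked at Tt.
Path 3: Gg ← Tt → Ss → Kk
  Tt is a fork here and Tt is conditioned on, so the path is blocked at Tt.
Path 4: Gg ← Tt → Hh ← Dd → Bb ← Ss → Kk
  Tt is a fork here and Tt is conditioned on, so the path is blocked at Tt.
Path 5: Gg ← Tt → Hh ← Ss → Kk
  Tt is a fork here and Tt is conditioned on, so the path is blocked at Tt.
Path 6: Gg ← Tt → Kk
  Tt is a fork here and Tt is conditioned on, so the path is blocked at Tt.
Every path is blocked, so Gg and Kk are d-separated given {Bb, Ee, Hh, Tt}.

Yes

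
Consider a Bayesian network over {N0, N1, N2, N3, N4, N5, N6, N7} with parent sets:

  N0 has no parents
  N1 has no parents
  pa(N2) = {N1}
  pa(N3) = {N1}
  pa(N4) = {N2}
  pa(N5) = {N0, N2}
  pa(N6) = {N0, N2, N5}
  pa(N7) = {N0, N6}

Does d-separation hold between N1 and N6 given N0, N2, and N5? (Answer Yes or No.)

Yes

There are 4 undirected paths between N1 and N6; checking each against the conditioning set {N0, N2, N5}:
Path 1: N1 → N2 → N5 ← N0 → N7 ← N6
  N2 is a chain here and N2 is conditioned on, so the path is blocked at N2.
Path 2: N1 → N2 → N5 ← N0 → N6
  N2 is a chain here and N2 is conditioned on, so the path is blocked at N2.
Path 3: N1 → N2 → N5 → N6
  N2 is a chain here and N2 is conditioned on, so the path is blocked at N2.
Path 4: N1 → N2 → N6
  N2 is a chain here and N2 is conditioned on, so the path is blocked at N2.
All paths are blocked; N1 ⊥ N6 | {N0, N2, N5} holds.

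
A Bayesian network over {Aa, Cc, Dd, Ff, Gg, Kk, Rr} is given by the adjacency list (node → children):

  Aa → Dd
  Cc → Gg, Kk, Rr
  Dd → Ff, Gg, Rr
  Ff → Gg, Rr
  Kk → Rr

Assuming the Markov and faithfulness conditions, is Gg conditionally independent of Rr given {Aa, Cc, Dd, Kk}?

We examine all 6 paths between Gg and Rr:
Path 1: Gg ← Ff → Rr
  Ff is a fork and Ff is not conditioned on — no node blocks this path, so it is active.
Path 2: Gg ← Ff ← Dd → Rr
  Dd is a fork here and Dd is conditioned on, so the path is blocked at Dd.
Path 3: Gg ← Dd → Ff → Rr
  Dd is a fork here and Dd is conditioned on, so the path is blocked at Dd.
Path 4: Gg ← Dd → Rr
  Dd is a fork here and Dd is conditioned on, so the path is blocked at Dd.
Path 5: Gg ← Cc → Rr
  Cc is a fork here and Cc is conditioned on, so the path is blocked at Cc.
Path 6: Gg ← Cc → Kk → Rr
  Cc is a fork here and Cc is conditioned on, so the path is blocked at Cc.
At least one path is unblocked, so d-separation fails.

No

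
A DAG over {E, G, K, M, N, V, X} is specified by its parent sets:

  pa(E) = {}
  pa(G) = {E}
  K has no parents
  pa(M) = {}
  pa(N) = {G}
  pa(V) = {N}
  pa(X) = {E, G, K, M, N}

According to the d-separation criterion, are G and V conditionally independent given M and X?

No

There are 3 undirected paths between G and V; checking each against the conditioning set {M, X}:
Path 1: G → N → V
  N is a chain and N is not conditioned on — no node blocks this path, so it is active.
Path 2: G ← E → X ← N → V
  E is a fork and E is not conditioned on; X is a collider and X is conditioned on, which opens it; N is a fork and N is not conditioned on — no node blocks this path, so it is active.
Path 3: G → X ← N → V
  X is a collider and X is conditioned on, which opens it; N is a fork and N is not conditioned on — no node blocks this path, so it is active.
At least one path is unblocked, so d-separation fails.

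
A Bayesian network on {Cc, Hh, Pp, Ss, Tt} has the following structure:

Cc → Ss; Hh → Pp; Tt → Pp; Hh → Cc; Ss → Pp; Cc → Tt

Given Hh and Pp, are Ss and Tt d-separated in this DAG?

We examine all 4 paths between Ss and Tt:
Path 1: Ss → Pp ← Hh → Cc → Tt
  Hh is a fork here and Hh is conditioned on, so the path is blocked at Hh.
Path 2: Ss → Pp ← Tt
  Pp is a collider and Pp is conditioned on, which opens it — no node blocks this path, so it is active.
Path 3: Ss ← Cc ← Hh → Pp ← Tt
  Hh is a fork here and Hh is conditioned on, so the path is blocked at Hh.
Path 4: Ss ← Cc → Tt
  Cc is a fork and Cc is not conditioned on — no node blocks this path, so it is active.
Because an active path exists, Ss and Tt are not d-separated.

No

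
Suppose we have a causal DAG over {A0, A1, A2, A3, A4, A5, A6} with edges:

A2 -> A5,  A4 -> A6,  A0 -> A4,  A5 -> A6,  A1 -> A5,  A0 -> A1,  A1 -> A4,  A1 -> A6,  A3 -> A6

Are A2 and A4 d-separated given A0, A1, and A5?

There are 6 undirected paths between A2 and A4; checking each against the conditioning set {A0, A1, A5}:
Path 1: A2 → A5 ← A1 ← A0 → A4
  A1 is a chain here and A1 is conditioned on, so the path is blocked at A1.
Path 2: A2 → A5 ← A1 → A4
  A1 is a fork here and A1 is conditioned on, so the path is blocked at A1.
Path 3: A2 → A5 ← A1 → A6 ← A4
  A1 is a fork here and A1 is conditioned on, so the path is blocked at A1.
Path 4: A2 → A5 → A6 ← A1 ← A0 → A4
  A5 is a chain here and A5 is conditioned on, so the path is blocked at A5.
Path 5: A2 → A5 → A6 ← A1 → A4
  A5 is a chain here and A5 is conditioned on, so the path is blocked at A5.
Path 6: A2 → A5 → A6 ← A4
  A5 is a chain here and A5 is conditioned on, so the path is blocked at A5.
All paths are blocked; A2 ⊥ A4 | {A0, A1, A5} holds.

Yes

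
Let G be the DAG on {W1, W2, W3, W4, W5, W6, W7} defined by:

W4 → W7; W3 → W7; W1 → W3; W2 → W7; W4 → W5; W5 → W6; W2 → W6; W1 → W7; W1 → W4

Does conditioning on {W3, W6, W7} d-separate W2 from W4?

We examine all 4 paths between W2 and W4:
Path 1: W2 → W6 ← W5 ← W4
  W6 is a collider and W6 is conditioned on, which opens it; W5 is a chain and W5 is not conditioned on — no node blocks this path, so it is active.
Path 2: W2 → W7 ← W1 → W4
  W7 is a collider and W7 is conditioned on, which opens it; W1 is a fork and W1 is not conditioned on — no node blocks this path, so it is active.
Path 3: W2 → W7 ← W3 ← W1 → W4
  W3 is a chain here and W3 is conditioned on, so the path is blocked at W3.
Path 4: W2 → W7 ← W4
  W7 is a collider and W7 is conditioned on, which opens it — no node blocks this path, so it is active.
Because an active path exists, W2 and W4 are not d-separated.

No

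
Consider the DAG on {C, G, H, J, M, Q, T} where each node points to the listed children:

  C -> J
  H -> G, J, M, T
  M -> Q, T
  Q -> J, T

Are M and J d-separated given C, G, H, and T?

We examine all 6 paths between M and J:
Path 1: M ← H → T ← Q → J
  H is a fork here and H is conditioned on, so the path is blocked at H.
Path 2: M ← H → J
  H is a fork here and H is conditioned on, so the path is blocked at H.
Path 3: M → Q → T ← H → J
  H is a fork here and H is conditioned on, so the path is blocked at H.
Path 4: M → Q → J
  Q is a chain and Q is not conditioned on — no node blocks this path, so it is active.
Path 5: M → T ← H → J
  H is a fork here and H is conditioned on, so the path is blocked at H.
Path 6: M → T ← Q → J
  T is a collider and T is conditioned on, which opens it; Q is a fork and Q is not conditioned on — no node blocks this path, so it is active.
At least one path is unblocked, so d-separation fails.

No — M and J are not d-separated given {C, G, H, T}.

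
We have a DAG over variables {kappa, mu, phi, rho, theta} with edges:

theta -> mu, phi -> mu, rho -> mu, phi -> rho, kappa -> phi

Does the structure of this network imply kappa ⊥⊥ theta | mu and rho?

No

2 paths connect kappa and theta; each must be blocked for d-separation to hold:
  1. kappa → phi → rho → mu ← theta — phi:chain[open]; rho:chain[blocks]; mu:collider[open] ⇒ blocked
  2. kappa → phi → mu ← theta — phi:chain[open]; mu:collider[open] ⇒ active
Because an active path exists, kappa and theta are not d-separated.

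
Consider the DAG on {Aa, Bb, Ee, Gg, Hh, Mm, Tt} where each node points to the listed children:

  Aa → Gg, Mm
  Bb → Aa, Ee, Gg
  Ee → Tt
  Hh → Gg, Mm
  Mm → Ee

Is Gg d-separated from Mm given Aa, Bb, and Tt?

No

We examine all 5 paths between Gg and Mm:
Path 1: Gg ← Hh → Mm
  Hh is a fork and Hh is not conditioned on — no node blocks this path, so it is active.
Path 2: Gg ← Bb → Aa → Mm
  Bb is a fork here and Bb is conditioned on, so the path is blocked at Bb.
Path 3: Gg ← Bb → Ee ← Mm
  Bb is a fork here and Bb is conditioned on, so the path is blocked at Bb.
Path 4: Gg ← Aa ← Bb → Ee ← Mm
  Aa is a chain here and Aa is conditioned on, so the path is blocked at Aa.
Path 5: Gg ← Aa → Mm
  Aa is a fork here and Aa is conditioned on, so the path is blocked at Aa.
Because an active path exists, Gg and Mm are not d-separated.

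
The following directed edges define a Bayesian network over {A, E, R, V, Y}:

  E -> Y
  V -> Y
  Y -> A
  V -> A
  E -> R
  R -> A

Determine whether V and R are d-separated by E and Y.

Yes

4 paths connect V and R; each must be blocked for d-separation to hold:
Path 1: V → A ← R
  A is a collider here and neither A nor any of its descendants is conditioned on, so the collider stays closed — the path is blocked at A.
Path 2: V → A ← Y ← E → R
  A is a collider here and neither A nor any of its descendants is conditioned on, so the collider stays closed — the path is blocked at A.
Path 3: V → Y → A ← R
  Y is a chain here and Y is conditioned on, so the path is blocked at Y.
Path 4: V → Y ← E → R
  E is a fork here and E is conditioned on, so the path is blocked at E.
Since every path is blocked, d-separation holds.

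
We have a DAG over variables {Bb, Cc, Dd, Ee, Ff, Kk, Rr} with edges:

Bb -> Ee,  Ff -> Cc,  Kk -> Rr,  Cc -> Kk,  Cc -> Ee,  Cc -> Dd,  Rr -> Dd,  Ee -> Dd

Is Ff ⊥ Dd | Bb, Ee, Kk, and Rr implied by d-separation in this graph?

We examine all 3 paths between Ff and Dd:
Path 1: Ff → Cc → Kk → Rr → Dd
  Kk is a chain here and Kk is conditioned on, so the path is blocked at Kk.
Path 2: Ff → Cc → Dd
  Cc is a chain and Cc is not conditioned on — no node blocks this path, so it is active.
Path 3: Ff → Cc → Ee → Dd
  Ee is a chain here and Ee is conditioned on, so the path is blocked at Ee.
Since the path Ff → Cc → Dd is active, Ff and Dd are not d-separated given {Bb, Ee, Kk, Rr}.

No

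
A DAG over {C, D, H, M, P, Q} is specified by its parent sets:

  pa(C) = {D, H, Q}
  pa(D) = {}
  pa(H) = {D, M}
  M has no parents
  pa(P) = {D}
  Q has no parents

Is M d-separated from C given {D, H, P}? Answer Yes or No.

Yes — M and C are d-separated given {D, H, P}.

Enumerating the 2 paths from M to C and testing each for blocking by {D, H, P}:
Path 1: M → H → C
  H is a chain here and H is conditioned on, so the path is blocked at H.
Path 2: M → H ← D → C
  D is a fork here and D is conditioned on, so the path is blocked at D.
Every path is blocked, so M and C are d-separated given {D, H, P}.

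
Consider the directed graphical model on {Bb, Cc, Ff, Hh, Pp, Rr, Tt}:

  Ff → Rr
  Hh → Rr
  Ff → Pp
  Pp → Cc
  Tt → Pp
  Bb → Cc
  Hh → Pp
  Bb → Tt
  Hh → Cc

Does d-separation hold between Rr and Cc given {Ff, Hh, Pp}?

6 paths connect Rr and Cc; each must be blocked for d-separation to hold:
  1. Rr ← Hh → Pp → Cc — Hh:fork[blocks]; Pp:chain[blocks] ⇒ blocked
  2. Rr ← Hh → Pp ← Tt ← Bb → Cc — Hh:fork[blocks]; Pp:collider[open]; Tt:chain[open]; Bb:fork[open] ⇒ blocked
  3. Rr ← Hh → Cc — Hh:fork[blocks] ⇒ blocked
  4. Rr ← Ff → Pp → Cc — Ff:fork[blocks]; Pp:chain[blocks] ⇒ blocked
  5. Rr ← Ff → Pp ← Hh → Cc — Ff:fork[blocks]; Pp:collider[open]; Hh:fork[blocks] ⇒ blocked
  6. Rr ← Ff → Pp ← Tt ← Bb → Cc — Ff:fork[blocks]; Pp:collider[open]; Tt:chain[open]; Bb:fork[open] ⇒ blocked
Since every path is blocked, d-separation holds.

Yes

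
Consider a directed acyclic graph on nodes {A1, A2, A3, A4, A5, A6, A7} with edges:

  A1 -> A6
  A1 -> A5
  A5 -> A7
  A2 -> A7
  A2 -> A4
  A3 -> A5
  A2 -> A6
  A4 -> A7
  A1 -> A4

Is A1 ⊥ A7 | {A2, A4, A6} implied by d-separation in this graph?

We examine all 5 paths between A1 and A7:
Path 1: A1 → A4 → A7
  A4 is a chain here and A4 is conditioned on, so the path is blocked at A4.
Path 2: A1 → A4 ← A2 → A7
  A2 is a fork here and A2 is conditioned on, so the path is blocked at A2.
Path 3: A1 → A5 → A7
  A5 is a chain and A5 is not conditioned on — no node blocks this path, so it is active.
Path 4: A1 → A6 ← A2 → A4 → A7
  A2 is a fork here and A2 is conditioned on, so the path is blocked at A2.
Path 5: A1 → A6 ← A2 → A7
  A2 is a fork here and A2 is conditioned on, so the path is blocked at A2.
At least one path is unblocked, so d-separation fails.

No — A1 and A7 are not d-separated given {A2, A4, A6}.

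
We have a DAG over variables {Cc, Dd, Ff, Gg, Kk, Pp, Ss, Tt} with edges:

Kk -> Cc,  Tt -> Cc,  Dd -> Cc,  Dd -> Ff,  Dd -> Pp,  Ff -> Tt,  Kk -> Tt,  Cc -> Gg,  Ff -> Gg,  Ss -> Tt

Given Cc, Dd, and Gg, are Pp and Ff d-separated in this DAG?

We examine all 4 paths between Pp and Ff:
Path 1: Pp ← Dd → Ff
  Dd is a fork here and Dd is conditioned on, so the path is blocked at Dd.
Path 2: Pp ← Dd → Cc ← Kk → Tt ← Ff
  Dd is a fork here and Dd is conditioned on, so the path is blocked at Dd.
Path 3: Pp ← Dd → Cc ← Tt ← Ff
  Dd is a fork here and Dd is conditioned on, so the path is blocked at Dd.
Path 4: Pp ← Dd → Cc → Gg ← Ff
  Dd is a fork here and Dd is conditioned on, so the path is blocked at Dd.
All paths are blocked; Pp ⊥ Ff | {Cc, Dd, Gg} holds.

Yes — Pp and Ff are d-separated given {Cc, Dd, Gg}.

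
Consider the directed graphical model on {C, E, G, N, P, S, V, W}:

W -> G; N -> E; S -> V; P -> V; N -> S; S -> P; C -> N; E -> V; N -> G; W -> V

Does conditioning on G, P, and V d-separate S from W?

No — S and W are not d-separated given {G, P, V}.

We examine all 6 paths between S and W:
  1. S → P → V ← E ← N → G ← W — P:chain[blocks]; V:collider[open]; E:chain[open]; N:fork[open]; G:collider[open] ⇒ blocked
  2. S → P → V ← W — P:chain[blocks]; V:collider[open] ⇒ blocked
  3. S → V ← E ← N → G ← W — V:collider[open]; E:chain[open]; N:fork[open]; G:collider[open] ⇒ active
  4. S → V ← W — V:collider[open] ⇒ active
  5. S ← N → E → V ← W — N:fork[open]; E:chain[open]; V:collider[open] ⇒ active
  6. S ← N → G ← W — N:fork[open]; G:collider[open] ⇒ active
At least one path is unblocked, so d-separation fails.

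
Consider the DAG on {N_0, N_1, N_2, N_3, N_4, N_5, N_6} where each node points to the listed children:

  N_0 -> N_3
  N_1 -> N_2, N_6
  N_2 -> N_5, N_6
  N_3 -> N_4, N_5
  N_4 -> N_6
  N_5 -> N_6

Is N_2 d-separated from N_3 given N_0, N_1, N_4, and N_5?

No

6 paths connect N_2 and N_3; each must be blocked for d-separation to hold:
  1. N_2 → N_5 → N_6 ← N_4 ← N_3 — N_5:chain[blocks]; N_6:collider[blocks]; N_4:chain[blocks] ⇒ blocked
  2. N_2 → N_5 ← N_3 — N_5:collider[open] ⇒ active
  3. N_2 ← N_1 → N_6 ← N_5 ← N_3 — N_1:fork[blocks]; N_6:collider[blocks]; N_5:chain[blocks] ⇒ blocked
  4. N_2 ← N_1 → N_6 ← N_4 ← N_3 — N_1:fork[blocks]; N_6:collider[blocks]; N_4:chain[blocks] ⇒ blocked
  5. N_2 → N_6 ← N_5 ← N_3 — N_6:collider[blocks]; N_5:chain[blocks] ⇒ blocked
  6. N_2 → N_6 ← N_4 ← N_3 — N_6:collider[blocks]; N_4:chain[blocks] ⇒ blocked
Since the path N_2 → N_5 ← N_3 is active, N_2 and N_3 are not d-separated given {N_0, N_1, N_4, N_5}.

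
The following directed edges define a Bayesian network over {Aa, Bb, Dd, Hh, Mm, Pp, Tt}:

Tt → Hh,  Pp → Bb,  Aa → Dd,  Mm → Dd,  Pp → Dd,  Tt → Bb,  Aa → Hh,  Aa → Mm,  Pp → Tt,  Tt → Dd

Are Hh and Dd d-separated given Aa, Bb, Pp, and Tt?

Yes

5 paths connect Hh and Dd; each must be blocked for d-separation to hold:
Path 1: Hh ← Tt → Bb ← Pp → Dd
  Tt is a fork here and Tt is conditioned on, so the path is blocked at Tt.
Path 2: Hh ← Tt → Dd
  Tt is a fork here and Tt is conditioned on, so the path is blocked at Tt.
Path 3: Hh ← Tt ← Pp → Dd
  Tt is a chain here and Tt is conditioned on, so the path is blocked at Tt.
Path 4: Hh ← Aa → Dd
  Aa is a fork here and Aa is conditioned on, so the path is blocked at Aa.
Path 5: Hh ← Aa → Mm → Dd
  Aa is a fork here and Aa is conditioned on, so the path is blocked at Aa.
Since every path is blocked, d-separation holds.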